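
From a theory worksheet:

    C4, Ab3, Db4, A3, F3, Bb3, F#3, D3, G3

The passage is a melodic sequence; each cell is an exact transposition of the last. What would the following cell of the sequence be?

Taking 3-note groups, the heads are C4, A3, F#3: the pattern moves down a 3rd.
From D#3 the exact shape gives D#3 B2 E3.

D#3 B2 E3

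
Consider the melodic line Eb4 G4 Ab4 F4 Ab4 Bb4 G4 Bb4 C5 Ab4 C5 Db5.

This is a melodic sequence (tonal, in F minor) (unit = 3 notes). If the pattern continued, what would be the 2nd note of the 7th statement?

With 3-note cells, note 2 of each statement runs G4, Ab4, Bb4, C5.
Each moves up a 2nd. Continuing: Db5 → Eb5 → F5.

F5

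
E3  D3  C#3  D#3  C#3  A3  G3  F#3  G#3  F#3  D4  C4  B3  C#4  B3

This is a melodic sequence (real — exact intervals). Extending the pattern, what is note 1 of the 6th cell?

With 5-note cells, note 1 of each statement runs E3, A3, D4.
Extending up a 4th: G4 → C5 → F5.

F5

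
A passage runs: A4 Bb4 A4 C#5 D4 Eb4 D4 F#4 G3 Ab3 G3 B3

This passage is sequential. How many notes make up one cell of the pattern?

4

Try groups of 4 (3 cells in 12 notes):
A4 Bb4 A4 C#5 | D4 Eb4 D4 F#4 | G3 Ab3 G3 B3
Every group is a transposition down a 5th of the one before; no shorter unit works.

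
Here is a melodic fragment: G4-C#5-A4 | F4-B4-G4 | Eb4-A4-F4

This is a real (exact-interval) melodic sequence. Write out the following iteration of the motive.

Db4 G4 Eb4

The 3-note cells begin on G4, F4, Eb4 — each down a 2nd from the last.
So cell 4 is Db4 G4 Eb4.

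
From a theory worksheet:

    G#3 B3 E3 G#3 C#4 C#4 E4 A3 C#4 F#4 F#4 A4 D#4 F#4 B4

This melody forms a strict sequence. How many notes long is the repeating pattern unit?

5

15 notes total. Splitting into 3 groups of 5:
G#3 B3 E3 G#3 C#4 | C#4 E4 A3 C#4 F#4 | F#4 A4 D#4 F#4 B4
Every group is a transposition up a 4th of the one before; no shorter unit works.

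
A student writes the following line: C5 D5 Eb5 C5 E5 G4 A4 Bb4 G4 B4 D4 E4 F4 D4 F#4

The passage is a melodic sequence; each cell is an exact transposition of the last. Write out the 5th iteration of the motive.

Unit = 5 notes; the statements start on C5, G4, D4, moving down a 4th each time.
Extending down a 4th: A3 → E3.
So cell 5 is E3 F#3 G3 E3 G#3.

E3 F#3 G3 E3 G#3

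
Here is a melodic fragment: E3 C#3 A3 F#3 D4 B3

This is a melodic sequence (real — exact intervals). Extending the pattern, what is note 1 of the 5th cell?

The unit is 2 notes. Position-1 pitches of the 3 shown cells: E3, A3, D4.
Each moves up a 4th. Continuing: G4 → C5.

C5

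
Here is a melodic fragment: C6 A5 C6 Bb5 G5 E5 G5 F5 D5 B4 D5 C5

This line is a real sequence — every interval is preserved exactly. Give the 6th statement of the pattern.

B3 G#3 B3 A3

With a 4-note motive the entries are C6, G5, D5, each down a 4th from the previous.
Extending down a 4th: A4 → E4 → B3.
From B3 the exact shape gives B3 G#3 B3 A3.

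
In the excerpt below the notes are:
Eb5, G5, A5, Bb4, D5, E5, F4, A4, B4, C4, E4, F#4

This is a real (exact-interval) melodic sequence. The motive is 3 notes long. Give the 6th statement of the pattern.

D3 F#3 G#3

Taking 3-note groups, the heads are Eb5, Bb4, F4, C4: the pattern moves down a 4th.
Extending down a 4th: G3 → D3.
So cell 6 is D3 F#3 G#3.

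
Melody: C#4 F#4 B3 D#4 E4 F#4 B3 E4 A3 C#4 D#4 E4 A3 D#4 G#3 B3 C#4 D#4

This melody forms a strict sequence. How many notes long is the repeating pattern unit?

6

There are 18 notes; a 6-note unit gives 3 cells:
C#4 F#4 B3 D#4 E4 F#4 | B3 E4 A3 C#4 D#4 E4 | A3 D#4 G#3 B3 C#4 D#4
Each cell is the previous one down a 2nd — so the unit is 6 notes.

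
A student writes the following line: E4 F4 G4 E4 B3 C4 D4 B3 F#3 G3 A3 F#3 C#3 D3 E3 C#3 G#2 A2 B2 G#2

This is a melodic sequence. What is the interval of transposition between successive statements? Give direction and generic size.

down a 4th

With a 4-note motive the entries are E4, B3, F#3, C#3, G#2, each down a 4th from the previous.
From E4 to B3: down a 4th.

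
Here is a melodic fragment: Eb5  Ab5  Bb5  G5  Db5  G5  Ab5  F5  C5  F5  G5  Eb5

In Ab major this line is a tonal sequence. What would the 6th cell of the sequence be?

G4 C5 Db5 Bb4

The 4-note cells begin on Eb5, Db5, C5 — each down a 2nd from the last.
Continuing the starts: Bb4 → Ab4 → G4.
From G4 the diatonic shape gives G4 C5 Db5 Bb4.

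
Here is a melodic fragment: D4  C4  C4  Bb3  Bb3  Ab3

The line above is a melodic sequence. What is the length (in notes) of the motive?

2

6 notes total. Splitting into 3 groups of 2:
D4 C4 | C4 Bb3 | Bb3 Ab3
Each cell is the previous one down a 2nd — so the unit is 2 notes.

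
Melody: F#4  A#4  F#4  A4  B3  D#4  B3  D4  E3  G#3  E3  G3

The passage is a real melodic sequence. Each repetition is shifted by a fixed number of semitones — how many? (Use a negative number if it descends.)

-7

The 4-note cells begin on F#4, B3, E3 — each down a 5th from the last.
Counting half-steps from F#4 to B3: -7.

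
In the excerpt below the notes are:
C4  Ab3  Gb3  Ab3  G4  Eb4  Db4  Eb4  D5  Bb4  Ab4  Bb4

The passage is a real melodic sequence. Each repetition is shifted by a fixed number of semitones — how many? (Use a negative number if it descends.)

7

With a 4-note motive the entries are C4, G4, D5, each up a 5th from the previous.
C4→G4 is 67 − 60 = 7 semitones.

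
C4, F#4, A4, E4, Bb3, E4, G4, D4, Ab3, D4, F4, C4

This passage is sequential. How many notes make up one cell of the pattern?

4

12 notes total. Splitting into 3 groups of 4:
C4 F#4 A4 E4 | Bb3 E4 G4 D4 | Ab3 D4 F4 C4
Each cell is the previous one down a 2nd — so the unit is 4 notes.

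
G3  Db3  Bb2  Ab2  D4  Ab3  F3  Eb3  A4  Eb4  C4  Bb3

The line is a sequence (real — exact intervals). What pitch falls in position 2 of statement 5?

With 4-note cells, note 2 of each statement runs Db3, Ab3, Eb4.
Each moves up a 5th. Continuing: Bb4 → F5.

F5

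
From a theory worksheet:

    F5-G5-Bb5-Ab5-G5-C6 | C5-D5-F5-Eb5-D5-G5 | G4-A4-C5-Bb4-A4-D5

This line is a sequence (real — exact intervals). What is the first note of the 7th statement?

B2

Taking 6-note groups, the heads are F5, C5, G4: the pattern moves down a 4th.
Continuing: D4 → A3 → E3 → B2. Statement 7 starts on B2.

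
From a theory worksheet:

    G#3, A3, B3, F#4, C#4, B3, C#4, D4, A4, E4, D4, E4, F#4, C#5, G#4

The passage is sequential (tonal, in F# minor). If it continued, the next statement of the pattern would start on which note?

With a 5-note motive the entries are G#3, B3, D4, each up a 3rd from the previous.
One more step up a 3rd gives F#4.

F#4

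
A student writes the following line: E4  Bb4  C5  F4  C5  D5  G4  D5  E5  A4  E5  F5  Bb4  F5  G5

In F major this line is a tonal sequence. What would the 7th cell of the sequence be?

D5 A5 Bb5

The 3-note cells begin on E4, F4, G4, A4, Bb4 — each up a 2nd from the last.
Carrying on: C5 → D5.
So cell 7 is D5 A5 Bb5.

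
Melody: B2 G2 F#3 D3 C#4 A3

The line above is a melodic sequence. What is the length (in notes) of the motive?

Try groups of 2 (3 cells in 6 notes):
B2 G2 | F#3 D3 | C#4 A3
That's a consistent up a 5th shift per cell, and no other grouping gives one.

2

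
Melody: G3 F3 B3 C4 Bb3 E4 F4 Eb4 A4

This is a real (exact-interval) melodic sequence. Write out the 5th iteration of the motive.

Eb5 Db5 G5

Taking 3-note groups, the heads are G3, C4, F4: the pattern moves up a 4th.
Carrying on: Bb4 → Eb5.
Statement 5 starts on Eb5 and keeps the same exact contour: Eb5 Db5 G5.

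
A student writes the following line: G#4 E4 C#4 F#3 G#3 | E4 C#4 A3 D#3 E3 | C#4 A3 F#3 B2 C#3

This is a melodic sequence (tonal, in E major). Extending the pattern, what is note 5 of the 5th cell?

With 5-note cells, note 5 of each statement runs G#3, E3, C#3.
Extending down a 3rd: A2 → F#2.

F#2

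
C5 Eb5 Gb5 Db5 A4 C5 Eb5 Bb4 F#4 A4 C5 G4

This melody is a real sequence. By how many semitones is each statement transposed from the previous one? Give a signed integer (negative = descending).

-3

With a 4-note motive the entries are C5, A4, F#4, each down a 3rd from the previous.
C5 to A4 spans -3 semitones.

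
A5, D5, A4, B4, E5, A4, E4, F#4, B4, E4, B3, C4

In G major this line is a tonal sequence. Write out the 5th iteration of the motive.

Taking 4-note groups, the heads are A5, E5, B4: the pattern moves down a 4th.
Continuing the starts: F#4 → C4.
Statement 5 starts on C4 and keeps the same diatonic contour: C4 F#3 C3 D3.

C4 F#3 C3 D3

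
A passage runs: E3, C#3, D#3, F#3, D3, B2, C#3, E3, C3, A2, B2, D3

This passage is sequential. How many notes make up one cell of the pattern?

4

Try groups of 4 (3 cells in 12 notes):
E3 C#3 D#3 F#3 | D3 B2 C#3 E3 | C3 A2 B2 D3
Each cell is the previous one down a 2nd — so the unit is 4 notes.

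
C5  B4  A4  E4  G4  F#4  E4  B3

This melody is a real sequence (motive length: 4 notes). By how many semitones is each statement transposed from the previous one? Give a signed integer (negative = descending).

With a 4-note motive the entries are C5, G4, each down a 4th from the previous.
C5→G4 is 67 − 72 = -5 semitones.

-5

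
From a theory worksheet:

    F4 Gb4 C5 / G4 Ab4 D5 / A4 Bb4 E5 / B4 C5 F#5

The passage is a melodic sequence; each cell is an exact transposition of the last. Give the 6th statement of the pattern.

D#5 E5 A#5

With a 3-note motive the entries are F4, G4, A4, B4, each up a 2nd from the previous.
Continuing the starts: C#5 → D#5.
From D#5 the exact shape gives D#5 E5 A#5.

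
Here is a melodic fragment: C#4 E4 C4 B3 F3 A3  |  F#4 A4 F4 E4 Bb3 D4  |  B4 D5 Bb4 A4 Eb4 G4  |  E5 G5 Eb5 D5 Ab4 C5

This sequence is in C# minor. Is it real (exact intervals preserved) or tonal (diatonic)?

Each cell has the same semitone pattern (3, -4, -1, -6, 4) — intervals are preserved exactly.
And C4 lies outside C# minor, so the sequence is real rather than tonal.

real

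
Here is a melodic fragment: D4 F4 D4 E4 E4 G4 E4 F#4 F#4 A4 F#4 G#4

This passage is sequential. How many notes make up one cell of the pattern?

4

Try groups of 4 (3 cells in 12 notes):
D4 F4 D4 E4 | E4 G4 E4 F#4 | F#4 A4 F#4 G#4
Each cell is the previous one up a 2nd — so the unit is 4 notes.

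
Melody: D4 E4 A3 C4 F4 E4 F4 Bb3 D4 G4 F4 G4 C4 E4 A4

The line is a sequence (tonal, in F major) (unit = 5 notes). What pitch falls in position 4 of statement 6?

With 5-note cells, note 4 of each statement runs C4, D4, E4.
Carrying that up a 2nd forward: F4 → G4 → A4.

A4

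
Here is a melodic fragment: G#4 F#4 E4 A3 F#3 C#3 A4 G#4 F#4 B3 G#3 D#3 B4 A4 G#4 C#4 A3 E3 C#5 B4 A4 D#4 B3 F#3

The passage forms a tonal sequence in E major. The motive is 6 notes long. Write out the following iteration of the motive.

D#5 C#5 B4 E4 C#4 G#3

The 6-note cells begin on G#4, A4, B4, C#5 — each up a 2nd from the last.
Statement 5 starts on D#5 and keeps the same diatonic contour: D#5 C#5 B4 E4 C#4 G#3.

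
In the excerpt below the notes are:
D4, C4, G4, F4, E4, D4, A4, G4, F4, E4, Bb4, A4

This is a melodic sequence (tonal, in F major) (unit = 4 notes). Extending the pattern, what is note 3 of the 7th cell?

F5

Grouping in 4s, the 3rd note of each cell is G4, A4, Bb4.
Extending up a 2nd: C5 → D5 → E5 → F5.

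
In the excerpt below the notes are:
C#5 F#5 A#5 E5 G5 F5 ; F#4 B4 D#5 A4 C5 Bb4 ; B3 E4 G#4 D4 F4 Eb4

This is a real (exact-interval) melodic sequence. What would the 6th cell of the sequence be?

Taking 6-note groups, the heads are C#5, F#4, B3: the pattern moves down a 5th.
Extending down a 5th: E3 → A2 → D2.
Statement 6 starts on D2 and keeps the same exact contour: D2 G2 B2 F2 Ab2 Gb2.

D2 G2 B2 F2 Ab2 Gb2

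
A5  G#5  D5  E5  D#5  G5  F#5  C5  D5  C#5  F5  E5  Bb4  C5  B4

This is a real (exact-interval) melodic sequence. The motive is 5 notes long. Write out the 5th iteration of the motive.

Db5 C5 Gb4 Ab4 G4

The 5-note cells begin on A5, G5, F5 — each down a 2nd from the last.
Extending down a 2nd: Eb5 → Db5.
So cell 5 is Db5 C5 Gb4 Ab4 G4.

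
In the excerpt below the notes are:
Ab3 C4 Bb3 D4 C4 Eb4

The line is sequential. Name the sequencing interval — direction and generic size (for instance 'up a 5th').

With a 2-note motive the entries are Ab3, Bb3, C4, each up a 2nd from the previous.
From Ab3 to Bb3: up a 2nd.

up a 2nd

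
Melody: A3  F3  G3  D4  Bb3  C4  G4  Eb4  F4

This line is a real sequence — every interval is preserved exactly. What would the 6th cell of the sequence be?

Bb5 Gb5 Ab5

Unit = 3 notes; the statements start on A3, D4, G4, moving up a 4th each time.
Continuing the starts: C5 → F5 → Bb5.
From Bb5 the exact shape gives Bb5 Gb5 Ab5.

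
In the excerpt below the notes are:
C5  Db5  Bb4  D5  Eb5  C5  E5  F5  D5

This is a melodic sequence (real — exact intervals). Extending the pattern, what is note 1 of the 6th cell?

With 3-note cells, note 1 of each statement runs C5, D5, E5.
Carrying that up a 2nd forward: F#5 → G#5 → A#5.

A#5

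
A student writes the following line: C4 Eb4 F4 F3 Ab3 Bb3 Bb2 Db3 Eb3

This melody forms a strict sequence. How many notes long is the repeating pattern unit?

3

There are 9 notes; a 3-note unit gives 3 cells:
C4 Eb4 F4 | F3 Ab3 Bb3 | Bb2 Db3 Eb3
That's a consistent down a 5th shift per cell, and no other grouping gives one.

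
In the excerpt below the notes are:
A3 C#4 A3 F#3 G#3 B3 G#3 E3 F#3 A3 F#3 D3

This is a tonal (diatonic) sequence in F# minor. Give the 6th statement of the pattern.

With a 4-note motive the entries are A3, G#3, F#3, each down a 2nd from the previous.
Extending down a 2nd: E3 → D3 → C#3.
So cell 6 is C#3 E3 C#3 A2.

C#3 E3 C#3 A2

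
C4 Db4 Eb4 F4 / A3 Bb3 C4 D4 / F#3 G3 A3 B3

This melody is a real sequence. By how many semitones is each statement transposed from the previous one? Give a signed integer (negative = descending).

Unit = 4 notes; the statements start on C4, A3, F#3, moving down a 3rd each time.
C4 to A3 spans -3 semitones.

-3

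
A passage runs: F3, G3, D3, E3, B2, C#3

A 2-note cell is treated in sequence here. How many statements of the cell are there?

3

6 notes in groups of 2 gives 6/2 = 3 statements.
Starts: F3, D3, B2 — each down a 3rd.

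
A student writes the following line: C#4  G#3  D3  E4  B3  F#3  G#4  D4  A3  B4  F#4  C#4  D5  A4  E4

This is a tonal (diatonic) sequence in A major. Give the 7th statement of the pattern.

A5 E5 B4

With a 3-note motive the entries are C#4, E4, G#4, B4, D5, each up a 3rd from the previous.
Extending up a 3rd: F#5 → A5.
So cell 7 is A5 E5 B4.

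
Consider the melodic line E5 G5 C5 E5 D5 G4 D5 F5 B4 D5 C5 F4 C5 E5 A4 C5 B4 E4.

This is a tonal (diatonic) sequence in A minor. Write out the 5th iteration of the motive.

A4 C5 F4 A4 G4 C4

Unit = 6 notes; the statements start on E5, D5, C5, moving down a 2nd each time.
Carrying on: B4 → A4.
So cell 5 is A4 C5 F4 A4 G4 C4.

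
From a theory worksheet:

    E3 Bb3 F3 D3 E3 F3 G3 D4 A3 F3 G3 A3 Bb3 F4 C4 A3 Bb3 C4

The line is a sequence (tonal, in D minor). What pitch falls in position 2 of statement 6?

With 6-note cells, note 2 of each statement runs Bb3, D4, F4.
Extending up a 3rd: A4 → C5 → E5.

E5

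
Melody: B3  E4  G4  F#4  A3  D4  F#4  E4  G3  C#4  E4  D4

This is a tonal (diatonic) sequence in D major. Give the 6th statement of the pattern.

D3 G3 B3 A3

With a 4-note motive the entries are B3, A3, G3, each down a 2nd from the previous.
Carrying on: F#3 → E3 → D3.
So cell 6 is D3 G3 B3 A3.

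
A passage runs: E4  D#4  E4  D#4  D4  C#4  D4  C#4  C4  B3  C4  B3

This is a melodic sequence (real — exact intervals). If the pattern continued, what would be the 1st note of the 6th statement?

With 4-note cells, note 1 of each statement runs E4, D4, C4.
Each moves down a 2nd. Continuing: Bb3 → Ab3 → Gb3.

Gb3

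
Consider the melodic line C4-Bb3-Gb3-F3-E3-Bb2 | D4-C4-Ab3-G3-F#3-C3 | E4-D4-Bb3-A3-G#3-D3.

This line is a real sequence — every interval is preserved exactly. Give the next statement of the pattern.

F#4 E4 C4 B3 A#3 E3

Taking 6-note groups, the heads are C4, D4, E4: the pattern moves up a 2nd.
So cell 4 is F#4 E4 C4 B3 A#3 E3.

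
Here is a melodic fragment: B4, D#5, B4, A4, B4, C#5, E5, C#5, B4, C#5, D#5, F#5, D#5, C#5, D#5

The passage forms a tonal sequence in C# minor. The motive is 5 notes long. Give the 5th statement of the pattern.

With a 5-note motive the entries are B4, C#5, D#5, each up a 2nd from the previous.
Extending up a 2nd: E5 → F#5.
Statement 5 starts on F#5 and keeps the same diatonic contour: F#5 A5 F#5 E5 F#5.

F#5 A5 F#5 E5 F#5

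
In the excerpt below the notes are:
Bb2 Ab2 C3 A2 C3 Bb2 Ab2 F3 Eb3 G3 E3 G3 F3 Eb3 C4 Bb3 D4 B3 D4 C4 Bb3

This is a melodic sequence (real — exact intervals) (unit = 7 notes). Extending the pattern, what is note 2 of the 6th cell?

Grouping in 7s, the 2nd note of each cell is Ab2, Eb3, Bb3.
Each moves up a 5th. Continuing: F4 → C5 → G5.

G5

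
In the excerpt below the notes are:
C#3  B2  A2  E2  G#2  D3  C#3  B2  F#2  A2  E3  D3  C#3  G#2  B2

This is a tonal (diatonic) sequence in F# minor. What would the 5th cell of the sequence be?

Taking 5-note groups, the heads are C#3, D3, E3: the pattern moves up a 2nd.
Carrying on: F#3 → G#3.
So cell 5 is G#3 F#3 E3 B2 D3.

G#3 F#3 E3 B2 D3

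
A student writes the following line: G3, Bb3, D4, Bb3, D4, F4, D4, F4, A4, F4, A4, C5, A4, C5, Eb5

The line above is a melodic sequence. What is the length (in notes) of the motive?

15 notes total. Splitting into 5 groups of 3:
G3 Bb3 D4 | Bb3 D4 F4 | D4 F4 A4 | F4 A4 C5 | A4 C5 Eb5
Each cell is the previous one up a 3rd — so the unit is 3 notes.

3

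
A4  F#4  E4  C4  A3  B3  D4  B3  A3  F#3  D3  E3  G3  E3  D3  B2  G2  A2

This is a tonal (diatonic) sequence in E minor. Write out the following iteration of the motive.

C3 A2 G2 E2 C2 D2

With a 6-note motive the entries are A4, D4, G3, each down a 5th from the previous.
Statement 4 starts on C3 and keeps the same diatonic contour: C3 A2 G2 E2 C2 D2.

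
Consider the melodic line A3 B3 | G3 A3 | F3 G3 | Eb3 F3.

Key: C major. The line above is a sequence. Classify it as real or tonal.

Each cell has the same semitone pattern (2,) — intervals are preserved exactly.
And Eb3 lies outside C major, so the sequence is real rather than tonal.

real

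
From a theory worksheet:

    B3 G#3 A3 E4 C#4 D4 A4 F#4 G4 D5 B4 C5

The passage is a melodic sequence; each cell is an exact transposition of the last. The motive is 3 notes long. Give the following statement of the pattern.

G5 E5 F5

Unit = 3 notes; the statements start on B3, E4, A4, D5, moving up a 4th each time.
So cell 5 is G5 E5 F5.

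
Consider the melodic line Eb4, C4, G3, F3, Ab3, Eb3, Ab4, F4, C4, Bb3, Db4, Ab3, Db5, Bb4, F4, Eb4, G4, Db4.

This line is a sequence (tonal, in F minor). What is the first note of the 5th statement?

C6

Unit = 6 notes; the statements start on Eb4, Ab4, Db5, moving up a 4th each time.
Continuing: G5 → C6. Statement 5 starts on C6.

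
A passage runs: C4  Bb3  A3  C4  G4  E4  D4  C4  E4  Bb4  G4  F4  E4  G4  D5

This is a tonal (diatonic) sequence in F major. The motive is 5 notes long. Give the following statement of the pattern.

Bb4 A4 G4 Bb4 F5

Unit = 5 notes; the statements start on C4, E4, G4, moving up a 3rd each time.
So cell 4 is Bb4 A4 G4 Bb4 F5.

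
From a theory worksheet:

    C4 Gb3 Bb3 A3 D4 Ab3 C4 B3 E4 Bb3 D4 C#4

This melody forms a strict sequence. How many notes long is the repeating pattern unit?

4

12 notes total. Splitting into 3 groups of 4:
C4 Gb3 Bb3 A3 | D4 Ab3 C4 B3 | E4 Bb3 D4 C#4
Each cell is the previous one up a 2nd — so the unit is 4 notes.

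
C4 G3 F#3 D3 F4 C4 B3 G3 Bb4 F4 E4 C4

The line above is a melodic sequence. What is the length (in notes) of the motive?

12 notes total. Splitting into 3 groups of 4:
C4 G3 F#3 D3 | F4 C4 B3 G3 | Bb4 F4 E4 C4
Each cell is the previous one up a 4th — so the unit is 4 notes.

4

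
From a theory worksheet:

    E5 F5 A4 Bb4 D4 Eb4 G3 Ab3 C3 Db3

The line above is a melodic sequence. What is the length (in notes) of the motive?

2

There are 10 notes; a 2-note unit gives 5 cells:
E5 F5 | A4 Bb4 | D4 Eb4 | G3 Ab3 | C3 Db3
That's a consistent down a 5th shift per cell, and no other grouping gives one.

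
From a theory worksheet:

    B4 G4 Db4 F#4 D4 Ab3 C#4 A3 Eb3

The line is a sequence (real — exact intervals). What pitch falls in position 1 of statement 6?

With 3-note cells, note 1 of each statement runs B4, F#4, C#4.
Each moves down a 4th. Continuing: G#3 → D#3 → A#2.

A#2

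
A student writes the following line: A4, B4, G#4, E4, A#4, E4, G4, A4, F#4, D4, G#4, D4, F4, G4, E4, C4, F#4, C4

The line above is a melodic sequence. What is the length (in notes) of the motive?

6

18 notes total. Splitting into 3 groups of 6:
A4 B4 G#4 E4 A#4 E4 | G4 A4 F#4 D4 G#4 D4 | F4 G4 E4 C4 F#4 C4
Each cell is the previous one down a 2nd — so the unit is 6 notes.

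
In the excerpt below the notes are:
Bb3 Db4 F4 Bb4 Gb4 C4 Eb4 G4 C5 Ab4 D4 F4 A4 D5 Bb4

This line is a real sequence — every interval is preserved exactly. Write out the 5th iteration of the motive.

With a 5-note motive the entries are Bb3, C4, D4, each up a 2nd from the previous.
Continuing the starts: E4 → F#4.
Statement 5 starts on F#4 and keeps the same exact contour: F#4 A4 C#5 F#5 D5.

F#4 A4 C#5 F#5 D5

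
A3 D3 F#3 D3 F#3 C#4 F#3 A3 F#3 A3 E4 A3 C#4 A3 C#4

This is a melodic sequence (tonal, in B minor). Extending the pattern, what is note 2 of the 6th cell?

G4

Grouping in 5s, the 2nd note of each cell is D3, F#3, A3.
Each moves up a 3rd. Continuing: C#4 → E4 → G4.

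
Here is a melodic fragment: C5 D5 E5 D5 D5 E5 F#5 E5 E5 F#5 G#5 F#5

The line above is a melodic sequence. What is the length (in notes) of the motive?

Try groups of 4 (3 cells in 12 notes):
C5 D5 E5 D5 | D5 E5 F#5 E5 | E5 F#5 G#5 F#5
Every group is a transposition up a 2nd of the one before; no shorter unit works.

4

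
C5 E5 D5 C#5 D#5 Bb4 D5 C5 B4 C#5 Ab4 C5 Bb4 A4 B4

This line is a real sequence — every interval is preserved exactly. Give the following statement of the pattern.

The 5-note cells begin on C5, Bb4, Ab4 — each down a 2nd from the last.
From Gb4 the exact shape gives Gb4 Bb4 Ab4 G4 A4.

Gb4 Bb4 Ab4 G4 A4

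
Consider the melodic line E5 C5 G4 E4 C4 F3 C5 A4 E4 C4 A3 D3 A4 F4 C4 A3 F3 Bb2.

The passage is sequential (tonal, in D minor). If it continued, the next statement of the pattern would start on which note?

With a 6-note motive the entries are E5, C5, A4, each down a 3rd from the previous.
The next head, down a 3rd from A4, is F4.

F4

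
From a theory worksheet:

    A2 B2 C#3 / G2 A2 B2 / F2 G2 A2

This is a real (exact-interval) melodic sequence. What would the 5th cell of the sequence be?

Taking 3-note groups, the heads are A2, G2, F2: the pattern moves down a 2nd.
Continuing the starts: Eb2 → Db2.
From Db2 the exact shape gives Db2 Eb2 F2.

Db2 Eb2 F2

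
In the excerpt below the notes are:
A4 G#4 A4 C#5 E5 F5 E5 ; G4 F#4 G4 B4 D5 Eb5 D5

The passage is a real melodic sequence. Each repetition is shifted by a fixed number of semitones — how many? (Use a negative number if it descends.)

-2

With a 7-note motive the entries are A4, G4, each down a 2nd from the previous.
A4 to G4 spans -2 semitones.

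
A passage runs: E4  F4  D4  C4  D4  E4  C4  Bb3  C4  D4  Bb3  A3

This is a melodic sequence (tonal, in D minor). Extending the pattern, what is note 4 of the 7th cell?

D3

The unit is 4 notes. Position-4 pitches of the 3 shown cells: C4, Bb3, A3.
Each moves down a 2nd. Continuing: G3 → F3 → E3 → D3.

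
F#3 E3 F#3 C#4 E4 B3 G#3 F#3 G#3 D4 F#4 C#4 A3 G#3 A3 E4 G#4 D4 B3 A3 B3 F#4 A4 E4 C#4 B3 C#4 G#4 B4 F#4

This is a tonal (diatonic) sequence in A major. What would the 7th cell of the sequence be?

E4 D4 E4 B4 D5 A4

Unit = 6 notes; the statements start on F#3, G#3, A3, B3, C#4, moving up a 2nd each time.
Carrying on: D4 → E4.
From E4 the diatonic shape gives E4 D4 E4 B4 D5 A4.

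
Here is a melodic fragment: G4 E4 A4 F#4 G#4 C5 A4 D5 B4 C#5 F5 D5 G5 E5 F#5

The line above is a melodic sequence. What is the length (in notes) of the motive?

15 notes total. Splitting into 3 groups of 5:
G4 E4 A4 F#4 G#4 | C5 A4 D5 B4 C#5 | F5 D5 G5 E5 F#5
That's a consistent up a 4th shift per cell, and no other grouping gives one.

5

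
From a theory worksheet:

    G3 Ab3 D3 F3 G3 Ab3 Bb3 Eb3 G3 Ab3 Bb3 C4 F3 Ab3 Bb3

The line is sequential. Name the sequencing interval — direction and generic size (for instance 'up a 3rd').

up a 2nd

The 5-note cells begin on G3, Ab3, Bb3 — each up a 2nd from the last.
G3 to Ab3 is up a 2nd.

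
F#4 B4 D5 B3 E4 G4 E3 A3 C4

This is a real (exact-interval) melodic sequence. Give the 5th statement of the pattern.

Taking 3-note groups, the heads are F#4, B3, E3: the pattern moves down a 5th.
Carrying on: A2 → D2.
Statement 5 starts on D2 and keeps the same exact contour: D2 G2 Bb2.

D2 G2 Bb2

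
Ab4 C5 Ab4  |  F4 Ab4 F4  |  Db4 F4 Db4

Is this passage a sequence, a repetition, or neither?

Each 3-note cell is the previous one transposed down a 3rd.

sequence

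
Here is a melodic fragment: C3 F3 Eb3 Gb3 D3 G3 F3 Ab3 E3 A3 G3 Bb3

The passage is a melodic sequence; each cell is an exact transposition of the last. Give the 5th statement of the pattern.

Taking 4-note groups, the heads are C3, D3, E3: the pattern moves up a 2nd.
Extending up a 2nd: F#3 → G#3.
So cell 5 is G#3 C#4 B3 D4.

G#3 C#4 B3 D4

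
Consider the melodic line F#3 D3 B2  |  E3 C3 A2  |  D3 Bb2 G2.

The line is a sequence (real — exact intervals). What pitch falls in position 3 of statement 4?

F2

With 3-note cells, note 3 of each statement runs B2, A2, G2.
Each moves down a 2nd; the next is F2.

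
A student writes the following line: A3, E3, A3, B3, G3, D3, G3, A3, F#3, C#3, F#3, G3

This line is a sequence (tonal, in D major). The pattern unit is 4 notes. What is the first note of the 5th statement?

Taking 4-note groups, the heads are A3, G3, F#3: the pattern moves down a 2nd.
Continuing: E3 → D3. Statement 5 starts on D3.

D3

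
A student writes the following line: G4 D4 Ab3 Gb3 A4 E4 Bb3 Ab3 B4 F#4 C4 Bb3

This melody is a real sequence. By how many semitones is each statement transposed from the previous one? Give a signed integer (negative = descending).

Unit = 4 notes; the statements start on G4, A4, B4, moving up a 2nd each time.
G4→A4 is 69 − 67 = 2 semitones.

2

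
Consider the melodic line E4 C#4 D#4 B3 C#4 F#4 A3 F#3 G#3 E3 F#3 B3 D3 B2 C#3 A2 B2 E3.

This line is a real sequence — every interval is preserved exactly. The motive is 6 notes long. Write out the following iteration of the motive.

G2 E2 F#2 D2 E2 A2

Unit = 6 notes; the statements start on E4, A3, D3, moving down a 5th each time.
From G2 the exact shape gives G2 E2 F#2 D2 E2 A2.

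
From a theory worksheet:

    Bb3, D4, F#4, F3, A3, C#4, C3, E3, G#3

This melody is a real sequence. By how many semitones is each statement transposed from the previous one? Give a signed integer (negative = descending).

Unit = 3 notes; the statements start on Bb3, F3, C3, moving down a 4th each time.
Counting half-steps from Bb3 to F3: -5.

-5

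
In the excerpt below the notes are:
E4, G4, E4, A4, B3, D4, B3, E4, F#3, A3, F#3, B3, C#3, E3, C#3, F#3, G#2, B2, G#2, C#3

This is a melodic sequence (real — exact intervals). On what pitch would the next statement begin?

With a 4-note motive the entries are E4, B3, F#3, C#3, G#2, each down a 4th from the previous.
The next head, down a 4th from G#2, is D#2.

D#2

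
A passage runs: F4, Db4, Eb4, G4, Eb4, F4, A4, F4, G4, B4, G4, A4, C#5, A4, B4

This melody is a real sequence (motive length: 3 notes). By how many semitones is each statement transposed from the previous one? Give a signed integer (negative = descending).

2

With a 3-note motive the entries are F4, G4, A4, B4, C#5, each up a 2nd from the previous.
F4→G4 is 67 − 65 = 2 semitones.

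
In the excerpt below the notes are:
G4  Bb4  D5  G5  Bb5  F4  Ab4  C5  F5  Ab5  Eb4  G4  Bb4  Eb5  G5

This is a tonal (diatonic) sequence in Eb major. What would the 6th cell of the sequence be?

Bb3 D4 F4 Bb4 D5

Taking 5-note groups, the heads are G4, F4, Eb4: the pattern moves down a 2nd.
Continuing the starts: D4 → C4 → Bb3.
So cell 6 is Bb3 D4 F4 Bb4 D5.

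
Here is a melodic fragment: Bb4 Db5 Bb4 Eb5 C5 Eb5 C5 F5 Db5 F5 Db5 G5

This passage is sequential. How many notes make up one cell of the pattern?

4

There are 12 notes; a 4-note unit gives 3 cells:
Bb4 Db5 Bb4 Eb5 | C5 Eb5 C5 F5 | Db5 F5 Db5 G5
That's a consistent up a 2nd shift per cell, and no other grouping gives one.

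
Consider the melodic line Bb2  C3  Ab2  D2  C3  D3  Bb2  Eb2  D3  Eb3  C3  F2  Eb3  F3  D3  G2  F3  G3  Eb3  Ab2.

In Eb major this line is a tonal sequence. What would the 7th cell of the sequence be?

Ab3 Bb3 G3 C3

With a 4-note motive the entries are Bb2, C3, D3, Eb3, F3, each up a 2nd from the previous.
Extending up a 2nd: G3 → Ab3.
So cell 7 is Ab3 Bb3 G3 C3.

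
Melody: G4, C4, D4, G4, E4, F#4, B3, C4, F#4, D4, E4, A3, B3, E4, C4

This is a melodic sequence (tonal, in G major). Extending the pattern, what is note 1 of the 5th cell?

Grouping in 5s, the 1st note of each cell is G4, F#4, E4.
Each moves down a 2nd. Continuing: D4 → C4.

C4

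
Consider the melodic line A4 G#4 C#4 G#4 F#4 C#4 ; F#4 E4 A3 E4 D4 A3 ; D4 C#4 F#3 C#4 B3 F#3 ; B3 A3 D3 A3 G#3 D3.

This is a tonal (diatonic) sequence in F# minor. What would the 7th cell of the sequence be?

C#3 B2 E2 B2 A2 E2

Unit = 6 notes; the statements start on A4, F#4, D4, B3, moving down a 3rd each time.
Continuing the starts: G#3 → E3 → C#3.
Statement 7 starts on C#3 and keeps the same diatonic contour: C#3 B2 E2 B2 A2 E2.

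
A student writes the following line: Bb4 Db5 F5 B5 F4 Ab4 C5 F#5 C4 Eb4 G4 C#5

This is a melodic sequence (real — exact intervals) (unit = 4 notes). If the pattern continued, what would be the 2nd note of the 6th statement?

Grouping in 4s, the 2nd note of each cell is Db5, Ab4, Eb4.
Extending down a 4th: Bb3 → F3 → C3.

C3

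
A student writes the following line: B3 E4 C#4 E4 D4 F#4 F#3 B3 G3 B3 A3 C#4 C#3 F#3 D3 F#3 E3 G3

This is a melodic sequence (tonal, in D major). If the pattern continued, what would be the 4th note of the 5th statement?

Grouping in 6s, the 4th note of each cell is E4, B3, F#3.
Carrying that down a 4th forward: C#3 → G2.

G2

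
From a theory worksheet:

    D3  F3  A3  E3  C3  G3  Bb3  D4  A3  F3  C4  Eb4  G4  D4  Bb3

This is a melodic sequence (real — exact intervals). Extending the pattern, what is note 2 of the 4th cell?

Ab4

With 5-note cells, note 2 of each statement runs F3, Bb3, Eb4.
One more up a 4th gives Ab4.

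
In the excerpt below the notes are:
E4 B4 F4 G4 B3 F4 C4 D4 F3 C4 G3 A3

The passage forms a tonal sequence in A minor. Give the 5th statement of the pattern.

With a 4-note motive the entries are E4, B3, F3, each down a 4th from the previous.
Continuing the starts: C3 → G2.
From G2 the diatonic shape gives G2 D3 A2 B2.

G2 D3 A2 B2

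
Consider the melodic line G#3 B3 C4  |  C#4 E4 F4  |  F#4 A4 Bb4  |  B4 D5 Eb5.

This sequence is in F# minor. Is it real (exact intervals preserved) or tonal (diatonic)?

Each cell has the same semitone pattern (3, 1) — intervals are preserved exactly.
And C4 lies outside F# minor, so the sequence is real rather than tonal.

real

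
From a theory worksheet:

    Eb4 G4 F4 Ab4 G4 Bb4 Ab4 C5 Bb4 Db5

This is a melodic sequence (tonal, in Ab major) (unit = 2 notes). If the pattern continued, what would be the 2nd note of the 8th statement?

G5

With 2-note cells, note 2 of each statement runs G4, Ab4, Bb4, C5, Db5.
Extending up a 2nd: Eb5 → F5 → G5.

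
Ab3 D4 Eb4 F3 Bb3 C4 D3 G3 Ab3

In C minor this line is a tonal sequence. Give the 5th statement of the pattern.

Taking 3-note groups, the heads are Ab3, F3, D3: the pattern moves down a 3rd.
Continuing the starts: Bb2 → G2.
So cell 5 is G2 C3 D3.

G2 C3 D3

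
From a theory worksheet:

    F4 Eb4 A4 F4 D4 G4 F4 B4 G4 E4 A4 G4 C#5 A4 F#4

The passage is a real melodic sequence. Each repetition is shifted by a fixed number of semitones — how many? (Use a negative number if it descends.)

2

Taking 5-note groups, the heads are F4, G4, A4: the pattern moves up a 2nd.
F4 to G4 spans +2 semitones.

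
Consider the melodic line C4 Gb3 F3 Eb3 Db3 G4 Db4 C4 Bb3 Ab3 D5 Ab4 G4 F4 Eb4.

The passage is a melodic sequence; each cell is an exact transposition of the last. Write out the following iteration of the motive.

A5 Eb5 D5 C5 Bb4

With a 5-note motive the entries are C4, G4, D5, each up a 5th from the previous.
From A5 the exact shape gives A5 Eb5 D5 C5 Bb4.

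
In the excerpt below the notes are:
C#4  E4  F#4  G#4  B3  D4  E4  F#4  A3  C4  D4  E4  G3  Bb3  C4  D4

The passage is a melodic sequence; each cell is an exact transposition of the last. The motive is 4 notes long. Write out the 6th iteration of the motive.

Eb3 Gb3 Ab3 Bb3

With a 4-note motive the entries are C#4, B3, A3, G3, each down a 2nd from the previous.
Carrying on: F3 → Eb3.
Statement 6 starts on Eb3 and keeps the same exact contour: Eb3 Gb3 Ab3 Bb3.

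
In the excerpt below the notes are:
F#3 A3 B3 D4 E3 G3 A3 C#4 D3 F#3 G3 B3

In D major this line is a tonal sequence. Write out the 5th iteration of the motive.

B2 D3 E3 G3

Taking 4-note groups, the heads are F#3, E3, D3: the pattern moves down a 2nd.
Carrying on: C#3 → B2.
So cell 5 is B2 D3 E3 G3.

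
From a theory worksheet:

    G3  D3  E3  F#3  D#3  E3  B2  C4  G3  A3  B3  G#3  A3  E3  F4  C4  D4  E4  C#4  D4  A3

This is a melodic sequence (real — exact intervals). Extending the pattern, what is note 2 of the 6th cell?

Grouping in 7s, the 2nd note of each cell is D3, G3, C4.
Extending up a 4th: F4 → Bb4 → Eb5.

Eb5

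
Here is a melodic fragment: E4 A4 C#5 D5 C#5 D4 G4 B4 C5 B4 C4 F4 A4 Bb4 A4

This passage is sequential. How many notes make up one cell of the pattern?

5

There are 15 notes; a 5-note unit gives 3 cells:
E4 A4 C#5 D5 C#5 | D4 G4 B4 C5 B4 | C4 F4 A4 Bb4 A4
Each cell is the previous one down a 2nd — so the unit is 5 notes.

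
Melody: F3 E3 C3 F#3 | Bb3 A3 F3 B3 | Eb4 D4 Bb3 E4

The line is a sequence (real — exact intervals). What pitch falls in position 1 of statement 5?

With 4-note cells, note 1 of each statement runs F3, Bb3, Eb4.
Each moves up a 4th. Continuing: Ab4 → Db5.

Db5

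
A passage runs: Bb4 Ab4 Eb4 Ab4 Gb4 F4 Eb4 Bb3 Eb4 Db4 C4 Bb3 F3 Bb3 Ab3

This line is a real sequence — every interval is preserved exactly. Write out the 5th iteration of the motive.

D3 C3 G2 C3 Bb2

The 5-note cells begin on Bb4, F4, C4 — each down a 4th from the last.
Carrying on: G3 → D3.
From D3 the exact shape gives D3 C3 G2 C3 Bb2.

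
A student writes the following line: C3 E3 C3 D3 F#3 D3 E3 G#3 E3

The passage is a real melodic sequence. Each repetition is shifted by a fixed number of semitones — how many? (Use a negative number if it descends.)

The 3-note cells begin on C3, D3, E3 — each up a 2nd from the last.
Counting half-steps from C3 to D3: 2.

2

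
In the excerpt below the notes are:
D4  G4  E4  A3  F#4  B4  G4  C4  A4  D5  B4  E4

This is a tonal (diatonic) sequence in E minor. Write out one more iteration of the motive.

With a 4-note motive the entries are D4, F#4, A4, each up a 3rd from the previous.
So cell 4 is C5 F#5 D5 G4.

C5 F#5 D5 G4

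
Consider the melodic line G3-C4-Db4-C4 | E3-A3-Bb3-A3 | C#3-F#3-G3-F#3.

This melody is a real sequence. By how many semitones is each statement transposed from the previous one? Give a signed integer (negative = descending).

Taking 4-note groups, the heads are G3, E3, C#3: the pattern moves down a 3rd.
G3 to E3 spans -3 semitones.

-3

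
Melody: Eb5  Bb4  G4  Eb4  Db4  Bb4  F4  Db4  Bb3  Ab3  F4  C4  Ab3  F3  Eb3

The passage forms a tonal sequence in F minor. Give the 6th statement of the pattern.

Db3 Ab2 F2 Db2 C2

With a 5-note motive the entries are Eb5, Bb4, F4, each down a 4th from the previous.
Carrying on: C4 → G3 → Db3.
So cell 6 is Db3 Ab2 F2 Db2 C2.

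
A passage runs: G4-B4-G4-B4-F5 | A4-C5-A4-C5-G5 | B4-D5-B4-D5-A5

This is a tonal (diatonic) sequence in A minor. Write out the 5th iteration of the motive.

Taking 5-note groups, the heads are G4, A4, B4: the pattern moves up a 2nd.
Carrying on: C5 → D5.
Statement 5 starts on D5 and keeps the same diatonic contour: D5 F5 D5 F5 C6.

D5 F5 D5 F5 C6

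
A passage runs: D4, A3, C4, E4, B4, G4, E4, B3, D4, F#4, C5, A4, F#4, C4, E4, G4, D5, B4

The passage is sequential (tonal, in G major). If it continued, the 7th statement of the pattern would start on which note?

C5

Taking 6-note groups, the heads are D4, E4, F#4: the pattern moves up a 2nd.
Extending the heads up a 2nd: G4 → A4 → B4 → C5.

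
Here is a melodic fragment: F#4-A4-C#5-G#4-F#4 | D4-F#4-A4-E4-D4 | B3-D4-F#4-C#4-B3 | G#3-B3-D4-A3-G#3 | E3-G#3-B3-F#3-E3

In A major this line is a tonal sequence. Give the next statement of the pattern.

C#3 E3 G#3 D3 C#3

Unit = 5 notes; the statements start on F#4, D4, B3, G#3, E3, moving down a 3rd each time.
So cell 6 is C#3 E3 G#3 D3 C#3.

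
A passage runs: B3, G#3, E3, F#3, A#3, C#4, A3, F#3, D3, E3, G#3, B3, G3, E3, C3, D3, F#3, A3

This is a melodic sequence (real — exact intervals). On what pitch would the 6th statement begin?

Db3

The 6-note cells begin on B3, A3, G3 — each down a 2nd from the last.
Continuing: F3 → Eb3 → Db3. Statement 6 starts on Db3.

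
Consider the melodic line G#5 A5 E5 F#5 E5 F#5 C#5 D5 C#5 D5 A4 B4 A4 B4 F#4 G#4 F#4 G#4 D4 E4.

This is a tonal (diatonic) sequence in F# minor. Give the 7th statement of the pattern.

Taking 4-note groups, the heads are G#5, E5, C#5, A4, F#4: the pattern moves down a 3rd.
Carrying on: D4 → B3.
Statement 7 starts on B3 and keeps the same diatonic contour: B3 C#4 G#3 A3.

B3 C#4 G#3 A3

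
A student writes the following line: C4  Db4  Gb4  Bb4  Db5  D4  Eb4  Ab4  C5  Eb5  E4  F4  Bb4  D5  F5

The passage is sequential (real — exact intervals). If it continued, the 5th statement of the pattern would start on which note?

G#4

With a 5-note motive the entries are C4, D4, E4, each up a 2nd from the previous.
Continuing: F#4 → G#4. Statement 5 starts on G#4.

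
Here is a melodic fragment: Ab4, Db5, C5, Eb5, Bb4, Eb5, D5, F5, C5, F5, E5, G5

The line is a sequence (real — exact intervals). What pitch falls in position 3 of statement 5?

The unit is 4 notes. Position-3 pitches of the 3 shown cells: C5, D5, E5.
Carrying that up a 2nd forward: F#5 → G#5.

G#5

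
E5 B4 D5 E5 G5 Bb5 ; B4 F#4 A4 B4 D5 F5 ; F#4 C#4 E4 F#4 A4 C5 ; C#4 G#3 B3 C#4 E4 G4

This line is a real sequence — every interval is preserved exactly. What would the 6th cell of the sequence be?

The 6-note cells begin on E5, B4, F#4, C#4 — each down a 4th from the last.
Carrying on: G#3 → D#3.
Statement 6 starts on D#3 and keeps the same exact contour: D#3 A#2 C#3 D#3 F#3 A3.

D#3 A#2 C#3 D#3 F#3 A3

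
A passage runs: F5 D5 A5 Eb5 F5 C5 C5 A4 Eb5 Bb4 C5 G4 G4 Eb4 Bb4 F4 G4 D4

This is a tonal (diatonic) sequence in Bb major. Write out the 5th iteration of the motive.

Unit = 6 notes; the statements start on F5, C5, G4, moving down a 4th each time.
Extending down a 4th: D4 → A3.
Statement 5 starts on A3 and keeps the same diatonic contour: A3 F3 C4 G3 A3 Eb3.

A3 F3 C4 G3 A3 Eb3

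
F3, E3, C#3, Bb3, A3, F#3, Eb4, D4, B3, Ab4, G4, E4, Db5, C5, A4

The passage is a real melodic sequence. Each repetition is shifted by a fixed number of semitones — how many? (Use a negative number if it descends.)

5

Taking 3-note groups, the heads are F3, Bb3, Eb4, Ab4, Db5: the pattern moves up a 4th.
F3 to Bb3 spans +5 semitones.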